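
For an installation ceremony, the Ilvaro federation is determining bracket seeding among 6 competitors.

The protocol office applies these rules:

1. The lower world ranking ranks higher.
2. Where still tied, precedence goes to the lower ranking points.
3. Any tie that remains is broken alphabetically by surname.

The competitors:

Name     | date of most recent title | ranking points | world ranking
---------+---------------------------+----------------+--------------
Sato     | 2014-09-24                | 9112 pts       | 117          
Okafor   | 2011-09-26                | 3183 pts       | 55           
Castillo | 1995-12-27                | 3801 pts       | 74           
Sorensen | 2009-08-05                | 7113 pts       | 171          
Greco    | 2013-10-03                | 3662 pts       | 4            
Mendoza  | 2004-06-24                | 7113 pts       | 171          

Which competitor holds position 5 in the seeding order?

By world ranking (lower first): Greco (4); then Okafor (55); then Castillo (74); then Sato (117); then Mendoza and Sorensen (both 171).
Mendoza and Sorensen both have ranking points 7113 pts, so the next rule applies.
Among Mendoza and Sorensen, alphabetically by surname: Mendoza before Sorensen.
Order: Greco, Okafor, Castillo, Sato, Mendoza, Sorensen.

Mendoza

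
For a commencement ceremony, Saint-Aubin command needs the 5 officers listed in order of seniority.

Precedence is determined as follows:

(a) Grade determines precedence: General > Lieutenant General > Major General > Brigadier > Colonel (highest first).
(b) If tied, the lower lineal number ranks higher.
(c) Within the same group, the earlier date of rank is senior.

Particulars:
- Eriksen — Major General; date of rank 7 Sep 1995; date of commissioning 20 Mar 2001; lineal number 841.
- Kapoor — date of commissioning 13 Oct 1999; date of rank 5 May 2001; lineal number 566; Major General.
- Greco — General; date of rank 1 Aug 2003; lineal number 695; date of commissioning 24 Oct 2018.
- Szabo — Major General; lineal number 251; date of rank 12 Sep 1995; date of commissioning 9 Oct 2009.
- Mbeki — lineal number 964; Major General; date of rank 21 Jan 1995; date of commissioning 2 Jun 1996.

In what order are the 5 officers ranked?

Greco, Szabo, Kapoor, Eriksen, Mbeki

By grade: Greco (General); then Szabo, Kapoor, Eriksen and Mbeki (Major General).
Among Szabo, Kapoor, Eriksen and Mbeki, by lineal number (lower first): Szabo (251) before Kapoor (566) before Eriksen (841) before Mbeki (964).
Full order: Greco, Szabo, Kapoor, Eriksen, Mbeki.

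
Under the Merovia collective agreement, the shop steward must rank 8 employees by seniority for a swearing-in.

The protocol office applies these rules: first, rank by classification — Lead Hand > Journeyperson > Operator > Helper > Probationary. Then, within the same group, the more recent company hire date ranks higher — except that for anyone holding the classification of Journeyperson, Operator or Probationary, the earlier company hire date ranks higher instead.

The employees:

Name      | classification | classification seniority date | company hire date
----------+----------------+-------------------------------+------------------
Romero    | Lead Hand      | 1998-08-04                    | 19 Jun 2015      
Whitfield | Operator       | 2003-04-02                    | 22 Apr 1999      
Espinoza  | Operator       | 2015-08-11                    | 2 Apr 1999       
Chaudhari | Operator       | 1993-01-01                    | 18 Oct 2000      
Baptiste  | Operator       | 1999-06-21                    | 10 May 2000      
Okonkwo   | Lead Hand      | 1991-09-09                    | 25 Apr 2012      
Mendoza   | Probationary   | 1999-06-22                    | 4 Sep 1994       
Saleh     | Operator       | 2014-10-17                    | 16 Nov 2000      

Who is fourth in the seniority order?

Whitfield

By classification: Romero and Okonkwo (Lead Hand); then Espinoza, Whitfield, Baptiste, Chaudhari and Saleh (Operator); then Mendoza (Probationary).
Among Romero and Okonkwo, by company hire date (later first): Romero (19 Jun 2015) before Okonkwo (25 Apr 2012).
Among Espinoza, Whitfield, Baptiste, Chaudhari and Saleh, by company hire date (earlier first) (reversed rule for this group): Espinoza (2 Apr 1999) before Whitfield (22 Apr 1999) before Baptiste (10 May 2000) before Chaudhari (18 Oct 2000) before Saleh (16 Nov 2000).
Order: Romero, Okonkwo, Espinoza, Whitfield, Baptiste, Chaudhari, Saleh, Mendoza.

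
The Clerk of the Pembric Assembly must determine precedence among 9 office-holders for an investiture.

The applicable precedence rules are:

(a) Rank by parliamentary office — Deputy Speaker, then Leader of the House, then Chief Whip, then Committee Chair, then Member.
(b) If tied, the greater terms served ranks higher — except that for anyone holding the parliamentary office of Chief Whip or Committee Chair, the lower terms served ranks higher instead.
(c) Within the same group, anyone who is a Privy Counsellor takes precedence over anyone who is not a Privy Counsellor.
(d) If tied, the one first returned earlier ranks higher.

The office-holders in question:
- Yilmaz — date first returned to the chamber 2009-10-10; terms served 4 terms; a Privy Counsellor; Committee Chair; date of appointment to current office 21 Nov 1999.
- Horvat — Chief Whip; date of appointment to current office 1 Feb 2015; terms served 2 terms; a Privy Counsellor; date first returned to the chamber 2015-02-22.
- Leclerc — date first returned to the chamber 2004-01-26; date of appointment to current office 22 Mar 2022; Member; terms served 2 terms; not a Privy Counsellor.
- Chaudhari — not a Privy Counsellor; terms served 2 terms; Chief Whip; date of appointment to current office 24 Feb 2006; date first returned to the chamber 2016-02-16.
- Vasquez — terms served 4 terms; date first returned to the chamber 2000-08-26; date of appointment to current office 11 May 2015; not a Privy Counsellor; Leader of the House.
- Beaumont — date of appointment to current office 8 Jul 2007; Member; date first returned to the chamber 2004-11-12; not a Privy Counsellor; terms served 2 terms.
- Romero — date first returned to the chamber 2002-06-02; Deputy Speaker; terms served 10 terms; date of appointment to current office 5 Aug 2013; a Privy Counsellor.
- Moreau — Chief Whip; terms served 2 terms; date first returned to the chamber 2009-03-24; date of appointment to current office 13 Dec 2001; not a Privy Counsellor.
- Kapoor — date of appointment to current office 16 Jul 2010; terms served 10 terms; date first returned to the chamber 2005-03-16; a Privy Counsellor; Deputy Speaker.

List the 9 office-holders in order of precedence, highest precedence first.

By parliamentary office: Romero and Kapoor (Deputy Speaker); then Vasquez (Leader of the House); then Horvat, Moreau and Chaudhari (Chief Whip); then Yilmaz (Committee Chair); then Leclerc and Beaumont (Member).
Romero and Kapoor both have terms served 10 terms, so the next rule applies.
Romero and Kapoor are each a Privy Counsellor, so the next rule applies.
Among Romero and Kapoor, by date first returned to the chamber (earlier first): Romero (2002-06-02) before Kapoor (2005-03-16).
Horvat, Moreau and Chaudhari all have terms served 2 terms, so the next rule applies.
Among Horvat, Moreau and Chaudhari, a Privy Counsellor before not a Privy Counsellor: Horvat (a Privy Counsellor) before Moreau and Chaudhari (not a Privy Counsellor).
Among Moreau and Chaudhari, by date first returned to the chamber (earlier first): Moreau (2009-03-24) before Chaudhari (2016-02-16).
Leclerc and Beaumont both have terms served 2 terms, so the next rule applies.
Leclerc and Beaumont are each not a Privy Counsellor, so the next rule applies.
Among Leclerc and Beaumont, by date first returned to the chamber (earlier first): Leclerc (2004-01-26) before Beaumont (2004-11-12).
Full order: Romero, Kapoor, Vasquez, Horvat, Moreau, Chaudhari, Yilmaz, Leclerc, Beaumont.

Romero, Kapoor, Vasquez, Horvat, Moreau, Chaudhari, Yilmaz, Leclerc, Beaumont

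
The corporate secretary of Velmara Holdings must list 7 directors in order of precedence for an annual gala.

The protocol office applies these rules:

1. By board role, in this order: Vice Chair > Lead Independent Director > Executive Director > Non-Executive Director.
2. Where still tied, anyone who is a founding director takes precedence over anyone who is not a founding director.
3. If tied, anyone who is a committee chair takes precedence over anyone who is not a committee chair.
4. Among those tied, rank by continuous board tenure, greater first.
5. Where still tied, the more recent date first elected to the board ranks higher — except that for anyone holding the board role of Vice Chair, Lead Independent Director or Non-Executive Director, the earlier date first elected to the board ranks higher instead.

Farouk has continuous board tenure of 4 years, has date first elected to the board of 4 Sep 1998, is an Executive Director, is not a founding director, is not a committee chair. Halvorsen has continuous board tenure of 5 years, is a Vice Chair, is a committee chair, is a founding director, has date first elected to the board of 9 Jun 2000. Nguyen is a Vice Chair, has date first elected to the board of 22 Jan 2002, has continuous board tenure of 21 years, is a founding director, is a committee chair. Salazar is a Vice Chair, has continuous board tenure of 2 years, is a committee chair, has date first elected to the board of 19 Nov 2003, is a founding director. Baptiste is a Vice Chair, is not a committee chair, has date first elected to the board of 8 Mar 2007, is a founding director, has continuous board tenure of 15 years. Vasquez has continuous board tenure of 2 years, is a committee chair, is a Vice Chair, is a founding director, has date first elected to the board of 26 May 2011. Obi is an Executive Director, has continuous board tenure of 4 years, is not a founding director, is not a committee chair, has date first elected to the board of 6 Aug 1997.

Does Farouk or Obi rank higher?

Farouk

By board role: Nguyen, Halvorsen, Salazar, Vasquez and Baptiste (Vice Chair); then Farouk and Obi (Executive Director).
Nguyen, Halvorsen, Salazar, Vasquez and Baptiste are each a founding director, so the next rule applies.
Among Nguyen, Halvorsen, Salazar, Vasquez and Baptiste, a committee chair before not a committee chair: Nguyen, Halvorsen, Salazar and Vasquez (a committee chair) before Baptiste (not a committee chair).
Among Nguyen, Halvorsen, Salazar and Vasquez, by continuous board tenure (higher first): Nguyen (21 years) before Halvorsen (5 years) before Salazar and Vasquez (2 years).
Among Salazar and Vasquez, by date first elected to the board (earlier first) (reversed rule for this group): Salazar (19 Nov 2003) before Vasquez (26 May 2011).
Farouk and Obi are each not a founding director, so the next rule applies.
Farouk and Obi are each not a committee chair, so the next rule applies.
Farouk and Obi both have continuous board tenure 4 years, so the next rule applies.
Among Farouk and Obi, by date first elected to the board (later first): Farouk (4 Sep 1998) before Obi (6 Aug 1997).
So Farouk takes precedence.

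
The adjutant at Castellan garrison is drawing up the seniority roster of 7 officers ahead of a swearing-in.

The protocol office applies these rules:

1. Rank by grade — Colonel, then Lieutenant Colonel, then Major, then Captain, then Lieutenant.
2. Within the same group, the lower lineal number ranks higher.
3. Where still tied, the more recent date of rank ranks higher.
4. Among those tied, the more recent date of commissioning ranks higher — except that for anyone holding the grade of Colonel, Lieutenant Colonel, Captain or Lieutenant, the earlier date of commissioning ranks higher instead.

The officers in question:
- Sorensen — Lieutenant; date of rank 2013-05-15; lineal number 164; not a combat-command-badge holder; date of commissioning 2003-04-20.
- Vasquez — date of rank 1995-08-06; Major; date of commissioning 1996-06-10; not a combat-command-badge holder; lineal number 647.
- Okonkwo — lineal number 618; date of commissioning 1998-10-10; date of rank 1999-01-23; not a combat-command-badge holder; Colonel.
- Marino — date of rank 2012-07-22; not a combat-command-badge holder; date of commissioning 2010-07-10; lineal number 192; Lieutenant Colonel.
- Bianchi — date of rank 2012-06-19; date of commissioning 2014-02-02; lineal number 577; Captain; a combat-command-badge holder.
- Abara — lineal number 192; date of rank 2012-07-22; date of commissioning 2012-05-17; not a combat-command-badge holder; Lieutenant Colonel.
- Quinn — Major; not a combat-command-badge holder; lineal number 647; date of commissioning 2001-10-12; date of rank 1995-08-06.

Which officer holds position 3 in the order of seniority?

Abara

By grade: Okonkwo (Colonel); then Marino and Abara (Lieutenant Colonel); then Quinn and Vasquez (Major); then Bianchi (Captain); then Sorensen (Lieutenant).
Marino and Abara both have lineal number 192, so the next rule applies.
Marino and Abara both have date of rank 2012-07-22, so the next rule applies.
Among Marino and Abara, by date of commissioning (earlier first) (reversed rule for this group): Marino (2010-07-10) before Abara (2012-05-17).
Quinn and Vasquez both have lineal number 647, so the next rule applies.
Quinn and Vasquez both have date of rank 1995-08-06, so the next rule applies.
Among Quinn and Vasquez, by date of commissioning (later first): Quinn (2001-10-12) before Vasquez (1996-06-10).
Order: Okonkwo, Marino, Abara, Quinn, Vasquez, Bianchi, Sorensen.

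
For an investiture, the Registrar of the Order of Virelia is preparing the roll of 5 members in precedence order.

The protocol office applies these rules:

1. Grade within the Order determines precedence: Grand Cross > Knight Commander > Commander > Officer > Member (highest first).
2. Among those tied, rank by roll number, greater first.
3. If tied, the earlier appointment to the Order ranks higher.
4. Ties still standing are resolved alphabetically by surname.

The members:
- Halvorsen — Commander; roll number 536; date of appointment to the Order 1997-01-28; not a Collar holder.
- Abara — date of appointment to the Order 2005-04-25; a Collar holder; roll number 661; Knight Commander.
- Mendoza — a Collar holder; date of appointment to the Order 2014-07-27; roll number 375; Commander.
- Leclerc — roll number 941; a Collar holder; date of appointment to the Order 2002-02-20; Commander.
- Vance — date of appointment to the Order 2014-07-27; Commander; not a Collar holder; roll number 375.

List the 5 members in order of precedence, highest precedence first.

Abara, Leclerc, Halvorsen, Mendoza, Vance

By grade within the Order: Abara (Knight Commander); then Leclerc, Halvorsen, Mendoza and Vance (Commander).
Among Leclerc, Halvorsen, Mendoza and Vance, by roll number (higher first): Leclerc (941) before Halvorsen (536) before Mendoza and Vance (375).
Mendoza and Vance both have date of appointment to the Order 2014-07-27, so the next rule applies.
Among Mendoza and Vance, alphabetically by surname: Mendoza before Vance.
Full order: Abara, Leclerc, Halvorsen, Mendoza, Vance.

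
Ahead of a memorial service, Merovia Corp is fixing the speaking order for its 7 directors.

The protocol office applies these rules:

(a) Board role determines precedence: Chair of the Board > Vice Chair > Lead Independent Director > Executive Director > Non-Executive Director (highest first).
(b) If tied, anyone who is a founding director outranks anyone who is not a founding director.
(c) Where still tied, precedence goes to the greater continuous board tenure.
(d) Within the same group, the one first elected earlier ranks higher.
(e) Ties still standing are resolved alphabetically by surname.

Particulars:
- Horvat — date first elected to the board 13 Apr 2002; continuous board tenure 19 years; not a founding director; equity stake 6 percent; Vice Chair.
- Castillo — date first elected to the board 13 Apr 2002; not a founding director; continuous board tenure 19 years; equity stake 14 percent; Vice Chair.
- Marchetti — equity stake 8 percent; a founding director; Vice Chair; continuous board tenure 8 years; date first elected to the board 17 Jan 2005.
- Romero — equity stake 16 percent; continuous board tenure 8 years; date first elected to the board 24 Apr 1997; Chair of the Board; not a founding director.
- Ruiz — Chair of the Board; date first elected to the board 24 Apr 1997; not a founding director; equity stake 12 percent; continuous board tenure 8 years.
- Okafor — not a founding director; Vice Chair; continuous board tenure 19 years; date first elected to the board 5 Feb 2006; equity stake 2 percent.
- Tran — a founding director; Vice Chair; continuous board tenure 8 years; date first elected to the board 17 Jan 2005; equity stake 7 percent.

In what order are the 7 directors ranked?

Romero, Ruiz, Marchetti, Tran, Castillo, Horvat, Okafor

By board role: Romero and Ruiz (Chair of the Board); then Marchetti, Tran, Castillo, Horvat and Okafor (Vice Chair).
Romero and Ruiz are each not a founding director, so the next rule applies.
Romero and Ruiz both have continuous board tenure 8 years, so the next rule applies.
Romero and Ruiz both have date first elected to the board 24 Apr 1997, so the next rule applies.
Among Romero and Ruiz, alphabetically by surname: Romero before Ruiz.
Among Marchetti, Tran, Castillo, Horvat and Okafor, a founding director before not a founding director: Marchetti and Tran (a founding director) before Castillo, Horvat and Okafor (not a founding director).
Marchetti and Tran both have continuous board tenure 8 years, so the next rule applies.
Marchetti and Tran both have date first elected to the board 17 Jan 2005, so the next rule applies.
Among Marchetti and Tran, alphabetically by surname: Marchetti before Tran.
Castillo, Horvat and Okafor all have continuous board tenure 19 years, so the next rule applies.
Among Castillo, Horvat and Okafor, by date first elected to the board (earlier first): Castillo and Horvat (13 Apr 2002) before Okafor (5 Feb 2006).
Among Castillo and Horvat, alphabetically by surname: Castillo before Horvat.
Full order: Romero, Ruiz, Marchetti, Tran, Castillo, Horvat, Okafor.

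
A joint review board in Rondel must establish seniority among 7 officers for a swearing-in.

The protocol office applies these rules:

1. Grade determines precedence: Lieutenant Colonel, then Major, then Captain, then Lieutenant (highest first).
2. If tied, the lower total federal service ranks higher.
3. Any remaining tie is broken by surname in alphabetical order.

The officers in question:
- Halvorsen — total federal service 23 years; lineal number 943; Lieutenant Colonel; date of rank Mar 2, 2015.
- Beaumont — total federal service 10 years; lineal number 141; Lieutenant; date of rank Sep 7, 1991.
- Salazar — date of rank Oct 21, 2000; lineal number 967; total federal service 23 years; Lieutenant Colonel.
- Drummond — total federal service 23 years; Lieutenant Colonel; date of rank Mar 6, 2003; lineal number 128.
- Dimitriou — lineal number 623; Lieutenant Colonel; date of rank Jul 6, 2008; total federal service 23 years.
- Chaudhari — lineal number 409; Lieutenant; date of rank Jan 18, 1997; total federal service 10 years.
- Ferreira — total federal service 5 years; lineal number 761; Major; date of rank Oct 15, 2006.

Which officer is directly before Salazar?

Halvorsen

By grade: Dimitriou, Drummond, Halvorsen and Salazar (Lieutenant Colonel); then Ferreira (Major); then Beaumont and Chaudhari (Lieutenant).
Dimitriou, Drummond, Halvorsen and Salazar all have total federal service 23 years, so the next rule applies.
Among Dimitriou, Drummond, Halvorsen and Salazar, alphabetically by surname: Dimitriou before Drummond before Halvorsen before Salazar.
Beaumont and Chaudhari both have total federal service 10 years, so the next rule applies.
Among Beaumont and Chaudhari, alphabetically by surname: Beaumont before Chaudhari.
Order: Dimitriou, Drummond, Halvorsen, Salazar, Ferreira, Beaumont, Chaudhari.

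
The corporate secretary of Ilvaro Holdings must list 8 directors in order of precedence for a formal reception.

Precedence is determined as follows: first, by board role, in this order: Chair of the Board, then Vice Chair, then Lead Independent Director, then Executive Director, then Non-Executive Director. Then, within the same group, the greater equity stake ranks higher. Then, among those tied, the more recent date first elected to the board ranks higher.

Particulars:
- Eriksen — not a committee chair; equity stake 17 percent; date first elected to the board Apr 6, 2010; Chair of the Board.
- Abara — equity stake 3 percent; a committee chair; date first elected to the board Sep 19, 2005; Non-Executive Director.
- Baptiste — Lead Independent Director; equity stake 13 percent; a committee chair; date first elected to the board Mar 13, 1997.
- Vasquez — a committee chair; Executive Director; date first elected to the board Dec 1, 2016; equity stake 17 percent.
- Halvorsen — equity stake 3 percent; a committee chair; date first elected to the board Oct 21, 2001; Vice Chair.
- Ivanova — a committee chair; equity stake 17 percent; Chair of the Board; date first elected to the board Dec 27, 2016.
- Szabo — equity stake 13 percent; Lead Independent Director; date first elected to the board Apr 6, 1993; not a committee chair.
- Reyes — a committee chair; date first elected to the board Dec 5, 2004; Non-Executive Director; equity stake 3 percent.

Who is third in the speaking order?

Halvorsen

By board role: Ivanova and Eriksen (Chair of the Board); then Halvorsen (Vice Chair); then Baptiste and Szabo (Lead Independent Director); then Vasquez (Executive Director); then Abara and Reyes (Non-Executive Director).
Ivanova and Eriksen both have equity stake 17 percent, so the next rule applies.
Among Ivanova and Eriksen, by date first elected to the board (later first): Ivanova (Dec 27, 2016) before Eriksen (Apr 6, 2010).
Baptiste and Szabo both have equity stake 13 percent, so the next rule applies.
Among Baptiste and Szabo, by date first elected to the board (later first): Baptiste (Mar 13, 1997) before Szabo (Apr 6, 1993).
Abara and Reyes both have equity stake 3 percent, so the next rule applies.
Among Abara and Reyes, by date first elected to the board (later first): Abara (Sep 19, 2005) before Reyes (Dec 5, 2004).
Order: Ivanova, Eriksen, Halvorsen, Baptiste, Szabo, Vasquez, Abara, Reyes.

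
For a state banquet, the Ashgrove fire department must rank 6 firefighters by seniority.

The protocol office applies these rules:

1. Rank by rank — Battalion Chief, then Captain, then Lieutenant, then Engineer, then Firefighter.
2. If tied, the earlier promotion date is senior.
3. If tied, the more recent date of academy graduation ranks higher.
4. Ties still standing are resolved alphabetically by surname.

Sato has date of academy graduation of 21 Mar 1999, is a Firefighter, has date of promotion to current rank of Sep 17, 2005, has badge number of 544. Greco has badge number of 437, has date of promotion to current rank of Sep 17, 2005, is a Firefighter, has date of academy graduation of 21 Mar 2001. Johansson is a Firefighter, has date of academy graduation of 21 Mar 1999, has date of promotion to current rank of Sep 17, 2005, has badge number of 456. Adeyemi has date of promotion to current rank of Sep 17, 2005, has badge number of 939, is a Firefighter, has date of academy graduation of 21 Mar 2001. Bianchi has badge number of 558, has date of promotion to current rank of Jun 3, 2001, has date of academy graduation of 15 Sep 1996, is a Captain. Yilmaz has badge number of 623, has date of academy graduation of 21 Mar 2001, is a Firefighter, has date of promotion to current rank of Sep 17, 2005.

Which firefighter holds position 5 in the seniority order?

By rank: Bianchi (Captain); then Adeyemi, Greco, Yilmaz, Johansson and Sato (Firefighter).
Adeyemi, Greco, Yilmaz, Johansson and Sato all have date of promotion to current rank Sep 17, 2005, so the next rule applies.
Among Adeyemi, Greco, Yilmaz, Johansson and Sato, by date of academy graduation (later first): Adeyemi, Greco and Yilmaz (21 Mar 2001) before Johansson and Sato (21 Mar 1999).
Among Adeyemi, Greco and Yilmaz, alphabetically by surname: Adeyemi before Greco before Yilmaz.
Among Johansson and Sato, alphabetically by surname: Johansson before Sato.
Order: Bianchi, Adeyemi, Greco, Yilmaz, Johansson, Sato.

Johansson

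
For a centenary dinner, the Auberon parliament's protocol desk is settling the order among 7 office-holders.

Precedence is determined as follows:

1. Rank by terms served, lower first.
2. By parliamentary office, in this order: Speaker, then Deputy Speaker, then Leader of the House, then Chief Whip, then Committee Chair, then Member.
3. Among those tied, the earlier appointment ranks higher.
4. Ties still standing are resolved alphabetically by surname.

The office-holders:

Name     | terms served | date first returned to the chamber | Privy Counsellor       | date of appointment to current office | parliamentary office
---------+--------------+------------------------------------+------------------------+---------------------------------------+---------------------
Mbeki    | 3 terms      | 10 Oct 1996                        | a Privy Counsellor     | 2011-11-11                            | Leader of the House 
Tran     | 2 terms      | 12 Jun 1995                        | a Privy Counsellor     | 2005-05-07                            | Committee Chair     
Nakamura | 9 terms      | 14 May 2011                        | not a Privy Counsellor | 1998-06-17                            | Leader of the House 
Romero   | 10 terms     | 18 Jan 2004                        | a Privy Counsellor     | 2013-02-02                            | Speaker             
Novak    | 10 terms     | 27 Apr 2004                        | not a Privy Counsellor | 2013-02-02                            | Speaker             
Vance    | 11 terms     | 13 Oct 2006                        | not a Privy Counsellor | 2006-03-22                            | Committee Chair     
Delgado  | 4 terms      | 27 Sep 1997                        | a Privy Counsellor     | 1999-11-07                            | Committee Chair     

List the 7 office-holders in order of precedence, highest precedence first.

By terms served (lower first): Tran (2 terms); then Mbeki (3 terms); then Delgado (4 terms); then Nakamura (9 terms); then Novak and Romero (both 10 terms); then Vance (11 terms).
Novak and Romero are each Speaker, so the next rule applies.
Novak and Romero both have date of appointment to current office 2013-02-02, so the next rule applies.
Among Novak and Romero, alphabetically by surname: Novak before Romero.
Full order: Tran, Mbeki, Delgado, Nakamura, Novak, Romero, Vance.

Tran, Mbeki, Delgado, Nakamura, Novak, Romero, Vance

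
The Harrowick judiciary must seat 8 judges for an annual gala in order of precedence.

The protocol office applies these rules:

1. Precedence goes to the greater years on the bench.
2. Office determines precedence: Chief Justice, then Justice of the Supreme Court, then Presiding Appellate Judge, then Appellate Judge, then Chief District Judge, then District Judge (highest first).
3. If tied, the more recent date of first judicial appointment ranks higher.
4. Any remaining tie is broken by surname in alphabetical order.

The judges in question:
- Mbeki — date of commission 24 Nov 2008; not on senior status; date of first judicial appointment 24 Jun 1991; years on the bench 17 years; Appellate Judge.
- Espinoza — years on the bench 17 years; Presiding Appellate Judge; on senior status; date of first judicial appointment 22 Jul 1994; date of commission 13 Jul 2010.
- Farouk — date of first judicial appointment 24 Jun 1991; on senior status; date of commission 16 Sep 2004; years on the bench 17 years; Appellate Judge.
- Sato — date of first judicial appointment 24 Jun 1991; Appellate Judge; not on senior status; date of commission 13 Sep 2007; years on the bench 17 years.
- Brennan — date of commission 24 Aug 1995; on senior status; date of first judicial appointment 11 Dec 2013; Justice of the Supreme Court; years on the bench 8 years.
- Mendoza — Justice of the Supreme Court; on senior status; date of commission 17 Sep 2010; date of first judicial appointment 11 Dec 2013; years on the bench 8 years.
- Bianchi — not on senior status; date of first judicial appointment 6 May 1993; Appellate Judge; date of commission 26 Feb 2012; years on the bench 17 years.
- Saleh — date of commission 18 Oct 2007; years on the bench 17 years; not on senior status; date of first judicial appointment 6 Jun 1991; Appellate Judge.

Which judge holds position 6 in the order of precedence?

By years on the bench (higher first): Espinoza, Bianchi, Farouk, Mbeki, Sato and Saleh (each 17 years); then Brennan and Mendoza (both 8 years).
Among Espinoza, Bianchi, Farouk, Mbeki, Sato and Saleh, by office: Espinoza (Presiding Appellate Judge) before Bianchi, Farouk, Mbeki, Sato and Saleh (Appellate Judge).
Among Bianchi, Farouk, Mbeki, Sato and Saleh, by date of first judicial appointment (later first): Bianchi (6 May 1993) before Farouk, Mbeki and Sato (24 Jun 1991) before Saleh (6 Jun 1991).
Among Farouk, Mbeki and Sato, alphabetically by surname: Farouk before Mbeki before Sato.
Brennan and Mendoza are each Justice of the Supreme Court, so the next rule applies.
Brennan and Mendoza both have date of first judicial appointment 11 Dec 2013, so the next rule applies.
Among Brennan and Mendoza, alphabetically by surname: Brennan before Mendoza.
Order: Espinoza, Bianchi, Farouk, Mbeki, Sato, Saleh, Brennan, Mendoza.

Saleh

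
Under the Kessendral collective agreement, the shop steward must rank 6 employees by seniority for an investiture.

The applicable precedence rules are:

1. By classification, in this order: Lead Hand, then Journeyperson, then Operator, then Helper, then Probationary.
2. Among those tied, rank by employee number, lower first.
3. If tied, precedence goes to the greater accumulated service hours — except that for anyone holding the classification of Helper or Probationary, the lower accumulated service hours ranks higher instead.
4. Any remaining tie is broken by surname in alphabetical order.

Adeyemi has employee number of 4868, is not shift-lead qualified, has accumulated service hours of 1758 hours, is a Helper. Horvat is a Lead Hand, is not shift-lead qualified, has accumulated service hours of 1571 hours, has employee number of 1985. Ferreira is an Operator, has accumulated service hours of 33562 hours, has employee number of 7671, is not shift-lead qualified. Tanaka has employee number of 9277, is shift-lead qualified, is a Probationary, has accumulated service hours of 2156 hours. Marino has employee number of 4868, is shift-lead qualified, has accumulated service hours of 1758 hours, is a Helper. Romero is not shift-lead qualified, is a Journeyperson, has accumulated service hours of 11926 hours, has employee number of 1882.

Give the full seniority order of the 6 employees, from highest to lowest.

Horvat, Romero, Ferreira, Adeyemi, Marino, Tanaka

By classification: Horvat (Lead Hand); then Romero (Journeyperson); then Ferreira (Operator); then Adeyemi and Marino (Helper); then Tanaka (Probationary).
Adeyemi and Marino both have employee number 4868, so the next rule applies.
Adeyemi and Marino both have accumulated service hours 1758 hours, so the next rule applies.
Among Adeyemi and Marino, alphabetically by surname: Adeyemi before Marino.
Full order: Horvat, Romero, Ferreira, Adeyemi, Marino, Tanaka.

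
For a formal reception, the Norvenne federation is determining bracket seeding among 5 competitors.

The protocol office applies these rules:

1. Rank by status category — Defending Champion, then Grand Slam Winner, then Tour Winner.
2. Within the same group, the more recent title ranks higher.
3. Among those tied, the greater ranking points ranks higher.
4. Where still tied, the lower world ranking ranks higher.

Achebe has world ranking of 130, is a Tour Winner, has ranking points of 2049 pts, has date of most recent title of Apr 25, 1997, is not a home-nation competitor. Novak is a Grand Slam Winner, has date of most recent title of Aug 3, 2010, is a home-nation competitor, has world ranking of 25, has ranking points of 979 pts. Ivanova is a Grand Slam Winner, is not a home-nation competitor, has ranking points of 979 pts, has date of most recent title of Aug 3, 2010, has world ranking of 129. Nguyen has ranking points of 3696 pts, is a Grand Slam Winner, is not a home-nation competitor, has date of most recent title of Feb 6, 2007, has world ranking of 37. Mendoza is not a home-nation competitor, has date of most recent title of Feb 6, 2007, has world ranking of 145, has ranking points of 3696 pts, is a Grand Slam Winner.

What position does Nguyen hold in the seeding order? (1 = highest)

3

By status category: Novak, Ivanova, Nguyen and Mendoza (Grand Slam Winner); then Achebe (Tour Winner).
Among Novak, Ivanova, Nguyen and Mendoza, by date of most recent title (later first): Novak and Ivanova (Aug 3, 2010) before Nguyen and Mendoza (Feb 6, 2007).
Novak and Ivanova both have ranking points 979 pts, so the next rule applies.
Among Novak and Ivanova, by world ranking (lower first): Novak (25) before Ivanova (129).
Nguyen and Mendoza both have ranking points 3696 pts, so the next rule applies.
Among Nguyen and Mendoza, by world ranking (lower first): Nguyen (37) before Mendoza (145).
Order: Novak, Ivanova, Nguyen, Mendoza, Achebe. So position 3.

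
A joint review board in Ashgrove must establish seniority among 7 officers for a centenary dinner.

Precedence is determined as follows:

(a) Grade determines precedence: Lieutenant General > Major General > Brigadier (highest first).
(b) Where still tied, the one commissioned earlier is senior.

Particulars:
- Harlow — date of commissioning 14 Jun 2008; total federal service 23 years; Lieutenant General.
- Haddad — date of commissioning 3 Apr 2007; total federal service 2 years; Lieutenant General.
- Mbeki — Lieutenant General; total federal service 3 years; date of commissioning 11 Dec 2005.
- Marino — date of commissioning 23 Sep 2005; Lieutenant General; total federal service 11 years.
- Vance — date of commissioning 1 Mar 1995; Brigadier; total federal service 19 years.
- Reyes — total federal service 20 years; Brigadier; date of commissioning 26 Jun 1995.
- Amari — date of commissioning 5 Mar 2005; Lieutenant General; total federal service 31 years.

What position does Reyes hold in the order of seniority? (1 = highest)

7

By grade: Amari, Marino, Mbeki, Haddad and Harlow (Lieutenant General); then Vance and Reyes (Brigadier).
Among Amari, Marino, Mbeki, Haddad and Harlow, by date of commissioning (earlier first): Amari (5 Mar 2005) before Marino (23 Sep 2005) before Mbeki (11 Dec 2005) before Haddad (3 Apr 2007) before Harlow (14 Jun 2008).
Among Vance and Reyes, by date of commissioning (earlier first): Vance (1 Mar 1995) before Reyes (26 Jun 1995).
Order: Amari, Marino, Mbeki, Haddad, Harlow, Vance, Reyes. So position 7.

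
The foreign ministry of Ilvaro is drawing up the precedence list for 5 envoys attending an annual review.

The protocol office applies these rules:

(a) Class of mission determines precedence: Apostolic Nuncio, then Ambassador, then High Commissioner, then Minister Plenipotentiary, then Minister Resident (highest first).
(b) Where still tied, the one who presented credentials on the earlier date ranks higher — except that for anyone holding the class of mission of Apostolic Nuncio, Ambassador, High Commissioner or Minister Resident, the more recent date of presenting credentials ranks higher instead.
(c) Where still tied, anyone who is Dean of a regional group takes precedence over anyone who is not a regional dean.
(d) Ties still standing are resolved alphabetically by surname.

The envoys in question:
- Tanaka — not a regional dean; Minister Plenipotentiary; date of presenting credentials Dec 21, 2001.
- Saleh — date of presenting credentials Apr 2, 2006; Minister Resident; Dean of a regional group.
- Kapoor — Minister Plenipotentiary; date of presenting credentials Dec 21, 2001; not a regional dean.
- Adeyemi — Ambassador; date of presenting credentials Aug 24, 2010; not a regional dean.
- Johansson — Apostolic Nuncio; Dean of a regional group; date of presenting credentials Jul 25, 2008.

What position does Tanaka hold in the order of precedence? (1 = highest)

4

By class of mission: Johansson (Apostolic Nuncio); then Adeyemi (Ambassador); then Kapoor and Tanaka (Minister Plenipotentiary); then Saleh (Minister Resident).
Kapoor and Tanaka both have date of presenting credentials Dec 21, 2001, so the next rule applies.
Kapoor and Tanaka are each not a regional dean, so the next rule applies.
Among Kapoor and Tanaka, alphabetically by surname: Kapoor before Tanaka.
Order: Johansson, Adeyemi, Kapoor, Tanaka, Saleh. So position 4.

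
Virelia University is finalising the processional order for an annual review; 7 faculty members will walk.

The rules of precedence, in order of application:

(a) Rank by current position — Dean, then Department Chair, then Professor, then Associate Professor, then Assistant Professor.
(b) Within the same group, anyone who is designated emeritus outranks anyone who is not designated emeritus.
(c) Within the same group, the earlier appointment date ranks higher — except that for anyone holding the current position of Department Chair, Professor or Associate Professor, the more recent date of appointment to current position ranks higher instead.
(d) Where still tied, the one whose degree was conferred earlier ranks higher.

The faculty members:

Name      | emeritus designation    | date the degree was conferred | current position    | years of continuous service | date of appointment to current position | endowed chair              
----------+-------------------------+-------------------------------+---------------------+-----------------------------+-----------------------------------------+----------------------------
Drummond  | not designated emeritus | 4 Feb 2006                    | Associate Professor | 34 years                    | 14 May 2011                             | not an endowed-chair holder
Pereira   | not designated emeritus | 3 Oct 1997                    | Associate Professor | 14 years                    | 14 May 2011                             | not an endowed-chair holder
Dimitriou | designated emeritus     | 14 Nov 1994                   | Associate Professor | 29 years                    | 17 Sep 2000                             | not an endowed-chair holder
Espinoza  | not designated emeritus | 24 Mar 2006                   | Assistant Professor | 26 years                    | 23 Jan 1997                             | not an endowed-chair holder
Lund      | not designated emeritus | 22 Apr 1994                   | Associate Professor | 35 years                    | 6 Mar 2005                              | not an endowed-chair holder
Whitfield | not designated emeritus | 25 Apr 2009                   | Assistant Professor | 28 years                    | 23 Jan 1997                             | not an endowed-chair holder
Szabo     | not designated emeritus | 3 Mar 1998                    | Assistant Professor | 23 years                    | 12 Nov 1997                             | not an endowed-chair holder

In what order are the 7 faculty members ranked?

By current position: Dimitriou, Pereira, Drummond and Lund (Associate Professor); then Espinoza, Whitfield and Szabo (Assistant Professor).
Among Dimitriou, Pereira, Drummond and Lund, designated emeritus before not designated emeritus: Dimitriou (designated emeritus) before Pereira, Drummond and Lund (not designated emeritus).
Among Pereira, Drummond and Lund, by date of appointment to current position (later first) (reversed rule for this group): Pereira and Drummond (14 May 2011) before Lund (6 Mar 2005).
Among Pereira and Drummond, by date the degree was conferred (earlier first): Pereira (3 Oct 1997) before Drummond (4 Feb 2006).
Espinoza, Whitfield and Szabo are each not designated emeritus, so the next rule applies.
Among Espinoza, Whitfield and Szabo, by date of appointment to current position (earlier first): Espinoza and Whitfield (23 Jan 1997) before Szabo (12 Nov 1997).
Among Espinoza and Whitfield, by date the degree was conferred (earlier first): Espinoza (24 Mar 2006) before Whitfield (25 Apr 2009).
Full order: Dimitriou, Pereira, Drummond, Lund, Espinoza, Whitfield, Szabo.

Dimitriou, Pereira, Drummond, Lund, Espinoza, Whitfield, Szabo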